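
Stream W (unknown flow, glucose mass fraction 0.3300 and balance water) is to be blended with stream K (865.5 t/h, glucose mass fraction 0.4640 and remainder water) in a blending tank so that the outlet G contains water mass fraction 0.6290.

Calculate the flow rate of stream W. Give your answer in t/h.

1963 t/h

Let W be the unknown flow. Total out = 865.5 + W.
water balance: 463.91 + 0.670·W = 0.629·(865.5 + W)
(0.670 − 0.629)·W = 0.629×865.5 − 463.91 = 80.491
W = 80.491 / 0.041 = 1963.2 t/h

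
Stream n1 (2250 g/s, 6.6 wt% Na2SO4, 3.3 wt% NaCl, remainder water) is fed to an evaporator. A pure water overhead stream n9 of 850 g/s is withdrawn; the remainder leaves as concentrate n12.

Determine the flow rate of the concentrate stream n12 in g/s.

1400 g/s

Concentrate = 2250 − 850 = 1400 g/s.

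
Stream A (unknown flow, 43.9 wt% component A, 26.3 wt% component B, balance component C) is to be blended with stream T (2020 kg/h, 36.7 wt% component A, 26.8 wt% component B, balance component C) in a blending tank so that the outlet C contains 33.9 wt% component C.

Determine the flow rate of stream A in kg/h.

1281 kg/h

Let A be the unknown flow. Total out = 2020 + A.
component C balance: 737.3 + 0.298·A = 0.339·(2020 + A)
(0.298 − 0.339)·A = 0.339×2020 − 737.3 = -52.52
A = -52.52 / -0.041 = 1281 kg/h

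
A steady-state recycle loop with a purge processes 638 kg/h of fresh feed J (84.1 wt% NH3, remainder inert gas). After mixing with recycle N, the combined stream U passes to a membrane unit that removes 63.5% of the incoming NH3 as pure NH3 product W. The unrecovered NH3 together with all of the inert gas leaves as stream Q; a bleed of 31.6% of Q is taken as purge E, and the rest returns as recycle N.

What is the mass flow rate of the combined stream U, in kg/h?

1036 kg/h

inert gas enters only via J and leaves only via the purge: 638×0.159 = 0.316×(inert gas in Q), and the membrane unit passes all inert gas, so inert gas in U = inert gas in Q = 321.02 kg/h.
NH3 in U: m_A = 638×0.841 + (1−0.316)·(1−0.635)·m_A, so m_A = 536.56/0.7503 = 715.09 kg/h.
U = 715.09 + 321.02 = 1036.1 kg/h.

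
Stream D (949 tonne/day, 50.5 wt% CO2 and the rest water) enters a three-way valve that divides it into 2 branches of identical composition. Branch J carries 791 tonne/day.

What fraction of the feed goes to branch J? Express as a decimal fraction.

0.834

Fraction to J = 791/949 = 0.8335.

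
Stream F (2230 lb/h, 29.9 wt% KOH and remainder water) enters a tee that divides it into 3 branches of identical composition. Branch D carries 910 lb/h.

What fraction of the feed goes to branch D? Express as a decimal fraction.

Fraction to D = 910/2230 = 0.4081.

0.408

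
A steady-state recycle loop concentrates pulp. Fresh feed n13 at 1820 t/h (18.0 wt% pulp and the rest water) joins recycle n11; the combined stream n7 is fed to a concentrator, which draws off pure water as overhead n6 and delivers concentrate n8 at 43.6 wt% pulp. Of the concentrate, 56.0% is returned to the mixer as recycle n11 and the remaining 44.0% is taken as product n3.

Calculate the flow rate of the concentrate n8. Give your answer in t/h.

1708 t/h

Overall pulp balance (none leaves overhead): pulp in fresh feed = pulp in product, i.e. 1820×0.180 = (1−0.560)·n8·0.436.
n8 = 327.6/(0.436×0.440) = 1707.7 t/h.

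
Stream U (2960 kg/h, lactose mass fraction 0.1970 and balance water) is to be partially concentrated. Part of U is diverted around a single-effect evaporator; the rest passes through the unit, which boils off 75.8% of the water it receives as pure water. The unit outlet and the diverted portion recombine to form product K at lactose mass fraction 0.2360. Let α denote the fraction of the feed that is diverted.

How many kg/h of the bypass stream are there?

All 2960×0.197 = 583.12 kg/h of lactose reaches K, so K = 583.12/0.236 = 2470.8 kg/h and vapour = 489.15 kg/h.
The evaporator receives (1−α)·2960 of feed at 0.803 water and removes 0.758 of that water:
0.758×0.803×(1−α)×2960 = 489.15
(1−α) = 489.15/1801.7 = 0.2715;  α = 0.7285.
Bypass flow = 0.7285×2960 = 2156.4 kg/h.

2156 kg/h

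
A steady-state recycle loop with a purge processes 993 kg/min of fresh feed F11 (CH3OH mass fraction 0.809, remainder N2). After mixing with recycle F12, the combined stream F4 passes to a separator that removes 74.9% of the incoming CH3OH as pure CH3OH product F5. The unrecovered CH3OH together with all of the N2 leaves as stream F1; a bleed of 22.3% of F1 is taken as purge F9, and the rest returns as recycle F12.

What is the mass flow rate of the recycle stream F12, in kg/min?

N2 enters only via F11 and leaves only via the purge: 993×0.191 = 0.223×(N2 in F1), and the separator passes all N2, so N2 in F4 = N2 in F1 = 850.51 kg/min.
CH3OH in F4: m_A = 993×0.809 + (1−0.223)·(1−0.749)·m_A, so m_A = 803.34/0.8050 = 997.97 kg/min.
F1 = (1−0.749)×997.97 + 850.51 = 1101 kg/min.
Recycle F12 = (1−0.223)×1101 = 855.47 kg/min.

855.5 kg/min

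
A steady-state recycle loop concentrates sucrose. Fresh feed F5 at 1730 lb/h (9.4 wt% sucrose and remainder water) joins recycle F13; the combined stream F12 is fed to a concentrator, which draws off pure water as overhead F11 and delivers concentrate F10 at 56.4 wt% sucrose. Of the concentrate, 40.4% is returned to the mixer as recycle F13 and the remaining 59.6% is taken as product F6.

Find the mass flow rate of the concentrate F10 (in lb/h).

Overall sucrose balance (none leaves overhead): sucrose in fresh feed = sucrose in product, i.e. 1730×0.094 = (1−0.404)·F10·0.564.
F10 = 162.62/(0.564×0.596) = 483.78 lb/h.

483.8 lb/h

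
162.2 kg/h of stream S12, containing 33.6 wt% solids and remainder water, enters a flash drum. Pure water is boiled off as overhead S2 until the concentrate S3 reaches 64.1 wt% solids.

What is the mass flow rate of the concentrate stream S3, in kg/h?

solids is conserved: 162.2×0.336 = 54.499 kg/h all reports to the concentrate.
Concentrate = 54.499/(target fraction) = 85.022 kg/h.

85.02 kg/h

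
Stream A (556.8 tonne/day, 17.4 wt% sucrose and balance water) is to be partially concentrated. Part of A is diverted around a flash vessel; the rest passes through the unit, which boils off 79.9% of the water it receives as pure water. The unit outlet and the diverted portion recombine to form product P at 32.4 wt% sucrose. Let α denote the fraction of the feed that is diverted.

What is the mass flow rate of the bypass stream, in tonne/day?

All 556.8×0.174 = 96.883 tonne/day of sucrose reaches P, so P = 96.883/0.324 = 299.02 tonne/day and vapour = 257.78 tonne/day.
The evaporator receives (1−α)·556.8 of feed at 0.826 water and removes 0.799 of that water:
0.799×0.826×(1−α)×556.8 = 257.78
(1−α) = 257.78/367.47 = 0.7015;  α = 0.2985.
Bypass flow = 0.2985×556.8 = 166.21 tonne/day.

166.2 tonne/day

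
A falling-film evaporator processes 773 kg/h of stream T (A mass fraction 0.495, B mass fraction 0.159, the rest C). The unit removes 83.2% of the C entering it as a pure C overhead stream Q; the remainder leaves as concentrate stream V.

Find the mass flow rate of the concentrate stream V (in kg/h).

C entering = 773×0.346 = 267.46 kg/h; overhead removed = 0.832×267.46 = 222.53 kg/h.
Concentrate = 773 − 222.53 = 550.47 kg/h.

550.5 kg/h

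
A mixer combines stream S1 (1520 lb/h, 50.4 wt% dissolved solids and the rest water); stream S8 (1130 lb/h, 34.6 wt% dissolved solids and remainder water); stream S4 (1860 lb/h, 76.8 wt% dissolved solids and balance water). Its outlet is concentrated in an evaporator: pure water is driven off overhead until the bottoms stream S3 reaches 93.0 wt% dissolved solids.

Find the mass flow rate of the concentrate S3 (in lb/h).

2780 lb/h

dissolved solids entering = 1520×0.504 + 1130×0.346 + 1860×0.768 = 2585.5 lb/h.
All dissolved solids reports to S3, so S3 = 2585.5/0.930 = 2780.2 lb/h.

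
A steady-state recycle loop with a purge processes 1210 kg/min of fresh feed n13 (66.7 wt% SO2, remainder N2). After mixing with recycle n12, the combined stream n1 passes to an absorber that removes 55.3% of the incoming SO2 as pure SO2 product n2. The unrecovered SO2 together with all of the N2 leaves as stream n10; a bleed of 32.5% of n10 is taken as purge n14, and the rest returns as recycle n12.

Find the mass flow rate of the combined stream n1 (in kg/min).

N2 enters only via n13 and leaves only via the purge: 1210×0.333 = 0.325×(N2 in n10), and the absorber passes all N2, so N2 in n1 = N2 in n10 = 1239.8 kg/min.
SO2 in n1: m_A = 1210×0.667 + (1−0.325)·(1−0.553)·m_A, so m_A = 807.07/0.6983 = 1155.8 kg/min.
n1 = 1155.8 + 1239.8 = 2395.6 kg/min.

2396 kg/min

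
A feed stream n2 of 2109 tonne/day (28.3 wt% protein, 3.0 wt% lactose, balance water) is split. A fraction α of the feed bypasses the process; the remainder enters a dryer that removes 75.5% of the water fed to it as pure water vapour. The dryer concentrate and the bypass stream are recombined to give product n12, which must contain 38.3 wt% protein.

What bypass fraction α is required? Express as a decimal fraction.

0.497

All 2109×0.283 = 596.85 tonne/day of protein reaches n12, so n12 = 596.85/0.383 = 1558.3 tonne/day and vapour = 550.65 tonne/day.
The evaporator receives (1−α)·2109 of feed at 0.687 water and removes 0.755 of that water:
0.755×0.687×(1−α)×2109 = 550.65
(1−α) = 550.65/1093.9 = 0.5034;  α = 0.4966.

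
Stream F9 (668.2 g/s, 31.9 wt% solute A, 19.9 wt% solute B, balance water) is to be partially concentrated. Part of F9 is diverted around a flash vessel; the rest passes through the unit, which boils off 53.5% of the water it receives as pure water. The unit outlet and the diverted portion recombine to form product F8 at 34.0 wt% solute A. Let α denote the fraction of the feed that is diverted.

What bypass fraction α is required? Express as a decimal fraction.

0.760

All 668.2×0.319 = 213.16 g/s of solute A reaches F8, so F8 = 213.16/0.340 = 626.93 g/s and vapour = 41.271 g/s.
The evaporator receives (1−α)·668.2 of feed at 0.482 water and removes 0.535 of that water:
0.535×0.482×(1−α)×668.2 = 41.271
(1−α) = 41.271/172.31 = 0.2395;  α = 0.7605.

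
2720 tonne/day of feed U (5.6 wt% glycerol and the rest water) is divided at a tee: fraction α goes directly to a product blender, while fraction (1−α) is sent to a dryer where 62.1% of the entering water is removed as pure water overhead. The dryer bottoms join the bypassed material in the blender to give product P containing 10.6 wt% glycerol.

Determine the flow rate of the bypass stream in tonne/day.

All 2720×0.056 = 152.32 tonne/day of glycerol reaches P, so P = 152.32/0.106 = 1437 tonne/day and vapour = 1283 tonne/day.
The evaporator receives (1−α)·2720 of feed at 0.944 water and removes 0.621 of that water:
0.621×0.944×(1−α)×2720 = 1283
(1−α) = 1283/1594.5 = 0.8046;  α = 0.1954.
Bypass flow = 0.1954×2720 = 531.38 tonne/day.

531.4 tonne/day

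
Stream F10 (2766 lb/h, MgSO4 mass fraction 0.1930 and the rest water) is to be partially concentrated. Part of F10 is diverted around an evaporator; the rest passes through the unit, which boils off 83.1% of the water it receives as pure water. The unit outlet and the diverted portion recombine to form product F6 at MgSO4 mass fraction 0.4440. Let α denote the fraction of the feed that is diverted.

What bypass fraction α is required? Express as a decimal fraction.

0.157

All 2766×0.193 = 533.84 lb/h of MgSO4 reaches F6, so F6 = 533.84/0.444 = 1202.3 lb/h and vapour = 1563.7 lb/h.
The evaporator receives (1−α)·2766 of feed at 0.807 water and removes 0.831 of that water:
0.831×0.807×(1−α)×2766 = 1563.7
(1−α) = 1563.7/1854.9 = 0.8430;  α = 0.1570.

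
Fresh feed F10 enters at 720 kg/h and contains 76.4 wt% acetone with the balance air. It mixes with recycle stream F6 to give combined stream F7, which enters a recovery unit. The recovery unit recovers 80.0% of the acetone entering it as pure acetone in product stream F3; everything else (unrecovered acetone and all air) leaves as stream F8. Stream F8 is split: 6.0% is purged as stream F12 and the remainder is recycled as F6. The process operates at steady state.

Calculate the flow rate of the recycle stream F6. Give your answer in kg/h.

2789 kg/h

air enters only via F10 and leaves only via the purge: 720×0.236 = 0.060×(air in F8), and the recovery unit passes all air, so air in F7 = air in F8 = 2832 kg/h.
acetone in F7: m_A = 720×0.764 + (1−0.060)·(1−0.800)·m_A, so m_A = 550.08/0.8120 = 677.44 kg/h.
F8 = (1−0.800)×677.44 + 2832 = 2967.5 kg/h.
Recycle F6 = (1−0.060)×2967.5 = 2789.4 kg/h.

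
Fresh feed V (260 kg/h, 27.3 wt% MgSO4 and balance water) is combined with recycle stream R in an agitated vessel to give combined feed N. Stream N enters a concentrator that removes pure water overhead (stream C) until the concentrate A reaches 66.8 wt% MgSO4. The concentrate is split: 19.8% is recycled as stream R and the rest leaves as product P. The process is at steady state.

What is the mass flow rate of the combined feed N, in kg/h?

Overall MgSO4 balance (none leaves overhead): MgSO4 in fresh feed = MgSO4 in product, i.e. 260×0.273 = (1−0.198)·A·0.668.
A = 70.98/(0.668×0.802) = 132.49 kg/h.
Recycle R = 0.198×132.49 = 26.233 kg/h.
Combined feed N = 260 + 26.233 = 286.23 kg/h.

286.2 kg/h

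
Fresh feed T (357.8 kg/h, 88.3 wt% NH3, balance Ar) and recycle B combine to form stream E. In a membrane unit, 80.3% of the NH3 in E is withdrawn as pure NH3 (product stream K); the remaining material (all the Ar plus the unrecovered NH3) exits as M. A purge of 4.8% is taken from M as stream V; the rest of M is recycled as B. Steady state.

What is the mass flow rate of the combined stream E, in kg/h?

1261 kg/h

Ar enters only via T and leaves only via the purge: 357.8×0.117 = 0.048×(Ar in M), and the membrane unit passes all Ar, so Ar in E = Ar in M = 872.14 kg/h.
NH3 in E: m_A = 357.8×0.883 + (1−0.048)·(1−0.803)·m_A, so m_A = 315.94/0.8125 = 388.87 kg/h.
E = 388.87 + 872.14 = 1261 kg/h.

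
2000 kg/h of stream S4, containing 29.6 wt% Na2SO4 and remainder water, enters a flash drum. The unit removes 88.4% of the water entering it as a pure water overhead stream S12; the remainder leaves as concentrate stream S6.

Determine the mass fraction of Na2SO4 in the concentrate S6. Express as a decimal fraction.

Na2SO4 is not removed: 2000×0.296 = 592 kg/h of Na2SO4 enters S6.
water entering = 2000×0.704 = 1408 kg/h; overhead removed = 0.884×1408 = 1244.7 kg/h.
Concentrate = 2000 − 1244.7 = 755.33 kg/h.
Mass fraction = 592/755.33 = 0.784.

0.784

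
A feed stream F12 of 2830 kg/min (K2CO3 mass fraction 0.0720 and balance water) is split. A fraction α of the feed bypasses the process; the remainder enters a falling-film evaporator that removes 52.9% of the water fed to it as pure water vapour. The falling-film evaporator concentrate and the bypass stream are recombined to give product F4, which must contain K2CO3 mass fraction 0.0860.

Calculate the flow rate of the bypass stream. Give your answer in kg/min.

1892 kg/min

All 2830×0.072 = 203.76 kg/min of K2CO3 reaches F4, so F4 = 203.76/0.086 = 2369.3 kg/min and vapour = 460.7 kg/min.
The evaporator receives (1−α)·2830 of feed at 0.928 water and removes 0.529 of that water:
0.529×0.928×(1−α)×2830 = 460.7
(1−α) = 460.7/1389.3 = 0.3316;  α = 0.6684.
Bypass flow = 0.6684×2830 = 1891.5 kg/min.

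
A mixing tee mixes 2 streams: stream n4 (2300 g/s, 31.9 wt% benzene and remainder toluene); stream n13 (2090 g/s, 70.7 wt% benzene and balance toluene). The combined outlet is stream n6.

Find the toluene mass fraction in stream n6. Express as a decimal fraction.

Total flow out = 2300 + 2090 = 4390 g/s.
toluene in = 2300×0.681 + 2090×0.293 = 2178.7 g/s.
toluene mass fraction in n6 = 2178.7/4390 = 0.496.

0.496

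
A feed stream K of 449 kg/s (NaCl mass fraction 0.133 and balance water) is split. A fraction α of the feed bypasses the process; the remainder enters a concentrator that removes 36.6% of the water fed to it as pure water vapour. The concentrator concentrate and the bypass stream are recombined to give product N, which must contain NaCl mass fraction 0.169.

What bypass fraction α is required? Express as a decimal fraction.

All 449×0.133 = 59.717 kg/s of NaCl reaches N, so N = 59.717/0.169 = 353.36 kg/s and vapour = 95.645 kg/s.
The evaporator receives (1−α)·449 of feed at 0.867 water and removes 0.366 of that water:
0.366×0.867×(1−α)×449 = 95.645
(1−α) = 95.645/142.48 = 0.6713;  α = 0.3287.

0.329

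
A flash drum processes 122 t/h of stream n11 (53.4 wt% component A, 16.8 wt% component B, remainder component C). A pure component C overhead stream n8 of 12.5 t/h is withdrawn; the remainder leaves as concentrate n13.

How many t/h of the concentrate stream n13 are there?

109.5 t/h

Concentrate = 122 − 12.5 = 109.5 t/h.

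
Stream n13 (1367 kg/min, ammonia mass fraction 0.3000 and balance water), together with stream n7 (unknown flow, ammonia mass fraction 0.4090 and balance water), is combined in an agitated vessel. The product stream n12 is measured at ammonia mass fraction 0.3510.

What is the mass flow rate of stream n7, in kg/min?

1202 kg/min

Let n7 be the unknown flow. Total out = 1367 + n7.
ammonia balance: 410.1 + 0.409·n7 = 0.351·(1367 + n7)
(0.409 − 0.351)·n7 = 0.351×1367 − 410.1 = 69.717
n7 = 69.717 / 0.058 = 1202 kg/min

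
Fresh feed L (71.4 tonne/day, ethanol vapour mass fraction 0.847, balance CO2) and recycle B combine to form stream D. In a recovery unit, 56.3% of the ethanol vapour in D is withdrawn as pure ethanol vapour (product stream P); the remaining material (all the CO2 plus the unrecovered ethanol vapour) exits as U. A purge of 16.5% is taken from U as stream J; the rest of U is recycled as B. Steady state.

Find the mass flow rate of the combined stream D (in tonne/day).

CO2 enters only via L and leaves only via the purge: 71.4×0.153 = 0.165×(CO2 in U), and the recovery unit passes all CO2, so CO2 in D = CO2 in U = 66.207 tonne/day.
ethanol vapour in D: m_A = 71.4×0.847 + (1−0.165)·(1−0.563)·m_A, so m_A = 60.476/0.6351 = 95.222 tonne/day.
D = 95.222 + 66.207 = 161.43 tonne/day.

161.4 tonne/day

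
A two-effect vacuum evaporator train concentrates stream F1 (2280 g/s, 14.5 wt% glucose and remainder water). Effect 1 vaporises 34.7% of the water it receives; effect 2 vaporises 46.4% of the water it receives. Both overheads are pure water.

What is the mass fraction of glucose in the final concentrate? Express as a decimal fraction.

0.326

water in feed = 2280×0.855 = 1949.4 g/s.
After stage 1: water left = (1−0.347)×1949.4 = 1273; stream total = 1603.6 g/s.
After stage 2: water left = (1−0.464)×1273 = 682.31; final concentrate = 1012.9 g/s.
glucose fraction = 330.6/1012.9 = 0.326.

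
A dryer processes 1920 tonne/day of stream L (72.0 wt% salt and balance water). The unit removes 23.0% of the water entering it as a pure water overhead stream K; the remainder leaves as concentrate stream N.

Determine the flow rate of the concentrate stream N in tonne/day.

water entering = 1920×0.280 = 537.6 tonne/day; overhead removed = 0.230×537.6 = 123.65 tonne/day.
Concentrate = 1920 − 123.65 = 1796.4 tonne/day.

1796 tonne/day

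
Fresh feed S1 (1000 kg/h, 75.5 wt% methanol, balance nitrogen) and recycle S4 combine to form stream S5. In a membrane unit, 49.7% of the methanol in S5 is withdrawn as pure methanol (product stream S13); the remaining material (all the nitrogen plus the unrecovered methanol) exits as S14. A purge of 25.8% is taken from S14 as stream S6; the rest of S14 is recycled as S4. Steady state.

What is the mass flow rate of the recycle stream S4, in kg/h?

nitrogen enters only via S1 and leaves only via the purge: 1000×0.245 = 0.258×(nitrogen in S14), and the membrane unit passes all nitrogen, so nitrogen in S5 = nitrogen in S14 = 949.61 kg/h.
methanol in S5: m_A = 1000×0.755 + (1−0.258)·(1−0.497)·m_A, so m_A = 755/0.6268 = 1204.6 kg/h.
S14 = (1−0.497)×1204.6 + 949.61 = 1555.5 kg/h.
Recycle S4 = (1−0.258)×1555.5 = 1154.2 kg/h.

1154 kg/h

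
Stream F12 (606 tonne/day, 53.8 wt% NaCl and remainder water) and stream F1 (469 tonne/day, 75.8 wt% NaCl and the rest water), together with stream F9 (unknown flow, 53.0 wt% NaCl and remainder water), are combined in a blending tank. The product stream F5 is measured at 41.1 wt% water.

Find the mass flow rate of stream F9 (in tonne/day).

Let F9 be the unknown flow. Total out = 1075 + F9.
water balance: 393.47 + 0.470·F9 = 0.411·(1075 + F9)
(0.470 − 0.411)·F9 = 0.411×1075 − 393.47 = 48.355
F9 = 48.355 / 0.059 = 819.58 tonne/day

819.6 tonne/day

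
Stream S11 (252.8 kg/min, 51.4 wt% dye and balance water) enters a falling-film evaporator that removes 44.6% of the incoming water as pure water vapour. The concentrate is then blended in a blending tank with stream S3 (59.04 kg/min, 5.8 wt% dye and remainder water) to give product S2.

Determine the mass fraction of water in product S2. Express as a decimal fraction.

0.481

Vapour removed = 0.446×0.486×252.8 = 54.796 kg/min; concentrate = 198 kg/min.
water reaching the mixer = 68.065 (from concentrate) + 59.04×0.942 = 123.68 kg/min.
Product flow = 198 + 59.04 = 257.04 kg/min; water fraction = 0.481.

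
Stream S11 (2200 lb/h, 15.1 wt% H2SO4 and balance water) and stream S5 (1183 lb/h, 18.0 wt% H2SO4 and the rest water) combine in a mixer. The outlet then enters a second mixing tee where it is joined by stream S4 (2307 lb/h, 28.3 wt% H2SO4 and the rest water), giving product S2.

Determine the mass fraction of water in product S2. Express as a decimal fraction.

0.789

Overall, product flow = 5690 lb/h.
water in = 2200×0.849 + 1183×0.820 + 2307×0.717 = 4492 lb/h.
water fraction in S2 = 0.789.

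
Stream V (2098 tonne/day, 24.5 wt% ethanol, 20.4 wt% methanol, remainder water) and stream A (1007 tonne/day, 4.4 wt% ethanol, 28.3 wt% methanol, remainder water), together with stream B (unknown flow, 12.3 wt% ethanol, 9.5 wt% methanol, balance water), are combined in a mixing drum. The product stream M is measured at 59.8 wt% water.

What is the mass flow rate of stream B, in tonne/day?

Let B be the unknown flow. Total out = 3105 + B.
water balance: 1833.7 + 0.782·B = 0.598·(3105 + B)
(0.782 − 0.598)·B = 0.598×3105 − 1833.7 = 23.081
B = 23.081 / 0.184 = 125.44 tonne/day

125.4 tonne/day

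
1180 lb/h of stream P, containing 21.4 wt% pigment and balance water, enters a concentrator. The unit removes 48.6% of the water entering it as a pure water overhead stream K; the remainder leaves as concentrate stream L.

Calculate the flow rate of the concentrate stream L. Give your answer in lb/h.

water entering = 1180×0.786 = 927.48 lb/h; overhead removed = 0.486×927.48 = 450.76 lb/h.
Concentrate = 1180 − 450.76 = 729.24 lb/h.

729.2 lb/h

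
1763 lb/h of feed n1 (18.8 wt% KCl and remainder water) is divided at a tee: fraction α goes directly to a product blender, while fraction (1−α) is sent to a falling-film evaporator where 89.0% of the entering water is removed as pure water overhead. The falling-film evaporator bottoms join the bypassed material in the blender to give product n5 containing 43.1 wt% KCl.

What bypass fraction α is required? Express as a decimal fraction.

0.220

All 1763×0.188 = 331.44 lb/h of KCl reaches n5, so n5 = 331.44/0.431 = 769.01 lb/h and vapour = 993.99 lb/h.
The evaporator receives (1−α)·1763 of feed at 0.812 water and removes 0.890 of that water:
0.890×0.812×(1−α)×1763 = 993.99
(1−α) = 993.99/1274.1 = 0.7802;  α = 0.2198.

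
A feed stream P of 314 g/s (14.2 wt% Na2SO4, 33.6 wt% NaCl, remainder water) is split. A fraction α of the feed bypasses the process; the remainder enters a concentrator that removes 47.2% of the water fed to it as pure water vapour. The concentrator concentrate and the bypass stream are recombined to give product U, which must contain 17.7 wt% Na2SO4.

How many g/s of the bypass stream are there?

All 314×0.142 = 44.588 g/s of Na2SO4 reaches U, so U = 44.588/0.177 = 251.91 g/s and vapour = 62.09 g/s.
The evaporator receives (1−α)·314 of feed at 0.522 water and removes 0.472 of that water:
0.472×0.522×(1−α)×314 = 62.09
(1−α) = 62.09/77.365 = 0.8026;  α = 0.1974.
Bypass flow = 0.1974×314 = 61.993 g/s.

61.99 g/s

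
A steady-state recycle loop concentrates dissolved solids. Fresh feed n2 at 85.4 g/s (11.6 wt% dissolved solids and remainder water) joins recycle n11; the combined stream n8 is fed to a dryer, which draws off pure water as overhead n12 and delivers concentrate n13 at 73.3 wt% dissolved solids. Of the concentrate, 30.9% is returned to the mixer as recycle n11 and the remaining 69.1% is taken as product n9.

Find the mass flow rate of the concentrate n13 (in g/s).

19.56 g/s

Overall dissolved solids balance (none leaves overhead): dissolved solids in fresh feed = dissolved solids in product, i.e. 85.4×0.116 = (1−0.309)·n13·0.733.
n13 = 9.9064/(0.733×0.691) = 19.558 g/s.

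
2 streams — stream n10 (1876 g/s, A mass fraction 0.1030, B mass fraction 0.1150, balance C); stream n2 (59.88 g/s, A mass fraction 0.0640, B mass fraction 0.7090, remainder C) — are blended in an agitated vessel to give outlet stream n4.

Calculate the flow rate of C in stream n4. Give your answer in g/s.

1481 g/s

C out = C in = 1876×0.782 + 59.88×0.227 = 1480.6 g/s.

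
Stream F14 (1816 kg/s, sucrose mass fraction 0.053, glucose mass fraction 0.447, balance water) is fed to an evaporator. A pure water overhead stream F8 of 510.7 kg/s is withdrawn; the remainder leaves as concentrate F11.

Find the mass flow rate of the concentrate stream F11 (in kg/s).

Concentrate = 1816 − 510.7 = 1305.3 kg/s.

1305 kg/s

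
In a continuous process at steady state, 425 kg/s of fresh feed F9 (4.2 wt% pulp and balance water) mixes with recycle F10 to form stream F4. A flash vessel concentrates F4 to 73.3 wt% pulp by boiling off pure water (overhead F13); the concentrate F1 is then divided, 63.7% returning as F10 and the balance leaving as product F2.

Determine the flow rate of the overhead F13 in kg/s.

Overall pulp balance (none leaves overhead): pulp in fresh feed = pulp in product, i.e. 425×0.042 = (1−0.637)·F1·0.733.
F1 = 17.85/(0.733×0.363) = 67.085 kg/s.
Recycle F10 = 0.637×67.085 = 42.733 kg/s.
Combined feed F4 = 425 + 42.733 = 467.73 kg/s.
Overhead F13 = F4 − F1 = 467.73 − 67.085 = 400.65 kg/s.

400.6 kg/s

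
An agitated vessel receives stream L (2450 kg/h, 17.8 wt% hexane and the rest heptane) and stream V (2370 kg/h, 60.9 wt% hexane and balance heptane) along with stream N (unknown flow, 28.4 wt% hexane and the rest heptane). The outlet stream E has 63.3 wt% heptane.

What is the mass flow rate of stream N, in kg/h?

1331 kg/h

Let N be the unknown flow. Total out = 4820 + N.
heptane balance: 2940.6 + 0.716·N = 0.633·(4820 + N)
(0.716 − 0.633)·N = 0.633×4820 − 2940.6 = 110.49
N = 110.49 / 0.083 = 1331.2 kg/h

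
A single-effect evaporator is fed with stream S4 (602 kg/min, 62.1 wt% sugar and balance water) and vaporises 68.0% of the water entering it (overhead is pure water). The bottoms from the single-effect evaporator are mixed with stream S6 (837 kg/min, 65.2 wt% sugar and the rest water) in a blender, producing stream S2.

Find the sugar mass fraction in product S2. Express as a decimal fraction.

Vapour removed = 0.680×0.379×602 = 155.15 kg/min; concentrate = 446.85 kg/min.
sugar reaching the mixer = 373.84 (from concentrate) + 837×0.652 = 919.57 kg/min.
Product flow = 446.85 + 837 = 1283.9 kg/min; sugar fraction = 0.716.

0.716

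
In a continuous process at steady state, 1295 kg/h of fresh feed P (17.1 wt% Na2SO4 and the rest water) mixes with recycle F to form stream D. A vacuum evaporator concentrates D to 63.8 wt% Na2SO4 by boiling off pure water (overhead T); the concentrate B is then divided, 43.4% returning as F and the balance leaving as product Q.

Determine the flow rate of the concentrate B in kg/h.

613.2 kg/h

Overall Na2SO4 balance (none leaves overhead): Na2SO4 in fresh feed = Na2SO4 in product, i.e. 1295×0.171 = (1−0.434)·B·0.638.
B = 221.45/(0.638×0.566) = 613.24 kg/h.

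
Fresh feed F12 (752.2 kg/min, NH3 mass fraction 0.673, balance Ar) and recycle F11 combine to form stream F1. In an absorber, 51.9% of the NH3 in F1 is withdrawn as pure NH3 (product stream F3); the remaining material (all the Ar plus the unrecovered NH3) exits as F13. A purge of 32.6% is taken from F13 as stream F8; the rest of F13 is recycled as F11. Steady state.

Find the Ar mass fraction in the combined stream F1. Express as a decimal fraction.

Ar enters only via F12 and leaves only via the purge: 752.2×0.327 = 0.326×(Ar in F13), and the absorber passes all Ar, so Ar in F1 = Ar in F13 = 754.51 kg/min.
NH3 in F1: m_A = 752.2×0.673 + (1−0.326)·(1−0.519)·m_A, so m_A = 506.23/0.6758 = 749.08 kg/min.
F1 = 749.08 + 754.51 = 1503.6 kg/min.
Ar fraction in F1 = 754.51/1503.6 = 0.502.

0.502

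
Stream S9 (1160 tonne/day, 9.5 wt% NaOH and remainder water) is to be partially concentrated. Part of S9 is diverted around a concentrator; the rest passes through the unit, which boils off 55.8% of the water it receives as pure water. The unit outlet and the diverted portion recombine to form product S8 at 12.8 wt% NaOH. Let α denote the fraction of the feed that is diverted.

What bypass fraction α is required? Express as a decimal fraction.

All 1160×0.095 = 110.2 tonne/day of NaOH reaches S8, so S8 = 110.2/0.128 = 860.94 tonne/day and vapour = 299.06 tonne/day.
The evaporator receives (1−α)·1160 of feed at 0.905 water and removes 0.558 of that water:
0.558×0.905×(1−α)×1160 = 299.06
(1−α) = 299.06/585.79 = 0.5105;  α = 0.4895.

0.489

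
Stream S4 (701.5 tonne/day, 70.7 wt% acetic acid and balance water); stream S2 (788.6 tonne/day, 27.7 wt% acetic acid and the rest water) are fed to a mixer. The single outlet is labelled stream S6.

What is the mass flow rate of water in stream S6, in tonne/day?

775.7 tonne/day

water out = water in = 701.5×0.293 + 788.6×0.723 = 775.7 tonne/day.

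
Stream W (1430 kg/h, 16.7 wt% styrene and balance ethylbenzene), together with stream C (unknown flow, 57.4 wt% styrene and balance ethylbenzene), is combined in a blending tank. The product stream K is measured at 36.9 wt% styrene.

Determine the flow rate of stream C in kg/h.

1409 kg/h

Let C be the unknown flow. Total out = 1430 + C.
styrene balance: 238.81 + 0.574·C = 0.369·(1430 + C)
(0.574 − 0.369)·C = 0.369×1430 − 238.81 = 288.86
C = 288.86 / 0.205 = 1409.1 kg/h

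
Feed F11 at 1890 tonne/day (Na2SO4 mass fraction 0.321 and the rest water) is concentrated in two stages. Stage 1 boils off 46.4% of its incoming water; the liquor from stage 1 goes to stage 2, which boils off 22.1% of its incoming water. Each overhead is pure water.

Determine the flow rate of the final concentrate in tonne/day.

1143 tonne/day

water in feed = 1890×0.679 = 1283.3 tonne/day.
After stage 1: water left = (1−0.464)×1283.3 = 687.85; stream total = 1294.5 tonne/day.
After stage 2: water left = (1−0.221)×687.85 = 535.84; final concentrate = 1142.5 tonne/day.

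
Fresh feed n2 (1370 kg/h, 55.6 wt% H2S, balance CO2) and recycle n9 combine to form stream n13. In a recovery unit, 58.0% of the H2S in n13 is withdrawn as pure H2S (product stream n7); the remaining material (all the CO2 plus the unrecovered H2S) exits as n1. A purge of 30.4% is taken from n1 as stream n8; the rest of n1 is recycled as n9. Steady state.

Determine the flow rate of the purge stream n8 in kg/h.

CO2 enters only via n2 and leaves only via the purge: 1370×0.444 = 0.304×(CO2 in n1), and the recovery unit passes all CO2, so CO2 in n13 = CO2 in n1 = 2000.9 kg/h.
H2S in n13: m_A = 1370×0.556 + (1−0.304)·(1−0.580)·m_A, so m_A = 761.72/0.7077 = 1076.4 kg/h.
n1 = (1−0.580)×1076.4 + 2000.9 = 2453 kg/h.
Purge n8 = 0.304×2453 = 745.71 kg/h.

745.7 kg/h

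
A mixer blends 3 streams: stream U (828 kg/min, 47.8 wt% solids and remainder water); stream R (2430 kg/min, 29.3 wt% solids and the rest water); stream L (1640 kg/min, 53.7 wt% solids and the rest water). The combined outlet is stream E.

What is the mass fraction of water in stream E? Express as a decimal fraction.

0.5940

Total flow out = 828 + 2430 + 1640 = 4898 kg/min.
water in = 828×0.522 + 2430×0.707 + 1640×0.463 = 2909.5 kg/min.
water mass fraction in E = 2909.5/4898 = 0.5940.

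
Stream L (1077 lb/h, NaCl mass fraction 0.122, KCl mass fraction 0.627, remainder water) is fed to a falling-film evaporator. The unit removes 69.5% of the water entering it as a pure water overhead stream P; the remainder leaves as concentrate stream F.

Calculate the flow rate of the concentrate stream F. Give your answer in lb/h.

water entering = 1077×0.251 = 270.33 lb/h; overhead removed = 0.695×270.33 = 187.88 lb/h.
Concentrate = 1077 − 187.88 = 889.12 lb/h.

889.1 lb/h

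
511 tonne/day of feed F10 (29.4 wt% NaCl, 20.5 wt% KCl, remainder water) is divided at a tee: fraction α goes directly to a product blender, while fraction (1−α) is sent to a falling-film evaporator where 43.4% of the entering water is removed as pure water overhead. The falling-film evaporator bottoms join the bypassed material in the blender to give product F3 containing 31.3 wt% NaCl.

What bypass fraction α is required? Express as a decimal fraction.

0.721

All 511×0.294 = 150.23 tonne/day of NaCl reaches F3, so F3 = 150.23/0.313 = 479.98 tonne/day and vapour = 31.019 tonne/day.
The evaporator receives (1−α)·511 of feed at 0.501 water and removes 0.434 of that water:
0.434×0.501×(1−α)×511 = 31.019
(1−α) = 31.019/111.11 = 0.2792;  α = 0.7208.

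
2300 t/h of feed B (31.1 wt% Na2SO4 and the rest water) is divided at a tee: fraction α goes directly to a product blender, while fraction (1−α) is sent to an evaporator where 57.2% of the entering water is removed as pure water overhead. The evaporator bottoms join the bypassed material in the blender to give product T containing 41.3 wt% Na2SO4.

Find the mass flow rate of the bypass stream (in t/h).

All 2300×0.311 = 715.3 t/h of Na2SO4 reaches T, so T = 715.3/0.413 = 1732 t/h and vapour = 568.04 t/h.
The evaporator receives (1−α)·2300 of feed at 0.689 water and removes 0.572 of that water:
0.572×0.689×(1−α)×2300 = 568.04
(1−α) = 568.04/906.45 = 0.6267;  α = 0.3733.
Bypass flow = 0.3733×2300 = 858.67 t/h.

858.7 t/h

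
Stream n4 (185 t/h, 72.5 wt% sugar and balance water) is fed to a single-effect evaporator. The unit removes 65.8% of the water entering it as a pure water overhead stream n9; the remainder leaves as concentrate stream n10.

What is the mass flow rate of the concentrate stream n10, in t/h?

151.5 t/h

water entering = 185×0.275 = 50.875 t/h; overhead removed = 0.658×50.875 = 33.476 t/h.
Concentrate = 185 − 33.476 = 151.52 t/h.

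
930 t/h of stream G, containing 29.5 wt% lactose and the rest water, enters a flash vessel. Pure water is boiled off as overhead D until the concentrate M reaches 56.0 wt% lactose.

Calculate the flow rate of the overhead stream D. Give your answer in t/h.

lactose is conserved: 930×0.295 = 274.35 t/h all reports to the concentrate.
Concentrate = 274.35/(target fraction) = 489.91 t/h.
Overhead = 930 − 489.91 = 440.09 t/h.

440.1 t/h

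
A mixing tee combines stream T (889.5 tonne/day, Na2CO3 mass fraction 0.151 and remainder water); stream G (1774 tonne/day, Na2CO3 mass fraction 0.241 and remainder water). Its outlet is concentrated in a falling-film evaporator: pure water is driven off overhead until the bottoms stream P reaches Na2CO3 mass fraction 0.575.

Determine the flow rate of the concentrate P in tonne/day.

977.1 tonne/day

Na2CO3 entering = 889.5×0.151 + 1774×0.241 = 561.85 tonne/day.
All Na2CO3 reports to P, so P = 561.85/0.575 = 977.13 tonne/day.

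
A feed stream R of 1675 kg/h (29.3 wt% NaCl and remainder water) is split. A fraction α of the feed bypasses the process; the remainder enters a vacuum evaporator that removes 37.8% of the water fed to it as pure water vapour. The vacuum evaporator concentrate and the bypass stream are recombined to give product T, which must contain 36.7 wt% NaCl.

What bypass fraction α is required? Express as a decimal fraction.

0.246

All 1675×0.293 = 490.77 kg/h of NaCl reaches T, so T = 490.77/0.367 = 1337.3 kg/h and vapour = 337.74 kg/h.
The evaporator receives (1−α)·1675 of feed at 0.707 water and removes 0.378 of that water:
0.378×0.707×(1−α)×1675 = 337.74
(1−α) = 337.74/447.64 = 0.7545;  α = 0.2455.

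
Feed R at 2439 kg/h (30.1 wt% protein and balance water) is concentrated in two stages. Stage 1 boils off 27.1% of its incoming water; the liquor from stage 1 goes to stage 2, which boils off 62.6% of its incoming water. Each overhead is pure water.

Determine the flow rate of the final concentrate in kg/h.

1199 kg/h

water in feed = 2439×0.699 = 1704.9 kg/h.
After stage 1: water left = (1−0.271)×1704.9 = 1242.8; stream total = 1977 kg/h.
After stage 2: water left = (1−0.626)×1242.8 = 464.82; final concentrate = 1199 kg/h.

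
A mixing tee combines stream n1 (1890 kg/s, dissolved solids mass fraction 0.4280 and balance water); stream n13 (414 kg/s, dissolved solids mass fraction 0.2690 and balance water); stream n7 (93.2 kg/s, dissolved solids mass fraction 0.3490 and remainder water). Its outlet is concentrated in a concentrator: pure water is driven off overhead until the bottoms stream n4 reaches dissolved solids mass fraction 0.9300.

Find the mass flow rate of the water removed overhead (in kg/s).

dissolved solids entering = 1890×0.428 + 414×0.269 + 93.2×0.349 = 952.81 kg/s.
All dissolved solids reports to n4, so n4 = 952.81/0.930 = 1024.5 kg/s.
Total feed = 2397.2 kg/s; overhead = 2397.2 − 1024.5 = 1372.7 kg/s.

1373 kg/s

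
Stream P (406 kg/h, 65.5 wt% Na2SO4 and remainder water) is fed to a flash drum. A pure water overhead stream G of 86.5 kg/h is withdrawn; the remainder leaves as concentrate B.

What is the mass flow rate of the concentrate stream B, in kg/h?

Concentrate = 406 − 86.5 = 319.5 kg/h.

319.5 kg/h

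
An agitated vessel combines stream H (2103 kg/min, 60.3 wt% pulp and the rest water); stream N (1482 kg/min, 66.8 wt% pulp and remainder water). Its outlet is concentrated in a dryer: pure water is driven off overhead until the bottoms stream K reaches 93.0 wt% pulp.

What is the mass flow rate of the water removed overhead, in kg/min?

1157 kg/min

pulp entering = 2103×0.603 + 1482×0.668 = 2258.1 kg/min.
All pulp reports to K, so K = 2258.1/0.930 = 2428 kg/min.
Total feed = 3585 kg/min; overhead = 3585 − 2428 = 1157 kg/min.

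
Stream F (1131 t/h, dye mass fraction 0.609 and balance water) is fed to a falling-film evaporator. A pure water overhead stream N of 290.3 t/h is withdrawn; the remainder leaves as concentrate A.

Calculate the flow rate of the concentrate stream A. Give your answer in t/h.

840.7 t/h

Concentrate = 1131 − 290.3 = 840.7 t/h.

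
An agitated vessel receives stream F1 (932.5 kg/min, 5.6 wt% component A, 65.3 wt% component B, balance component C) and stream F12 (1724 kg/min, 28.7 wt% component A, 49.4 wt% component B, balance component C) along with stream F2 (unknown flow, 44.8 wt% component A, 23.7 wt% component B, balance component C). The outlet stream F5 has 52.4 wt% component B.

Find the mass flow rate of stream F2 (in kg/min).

Let F2 be the unknown flow. Total out = 2656.5 + F2.
component B balance: 1460.6 + 0.237·F2 = 0.524·(2656.5 + F2)
(0.237 − 0.524)·F2 = 0.524×2656.5 − 1460.6 = -68.572
F2 = -68.572 / -0.287 = 238.93 kg/min

238.9 kg/min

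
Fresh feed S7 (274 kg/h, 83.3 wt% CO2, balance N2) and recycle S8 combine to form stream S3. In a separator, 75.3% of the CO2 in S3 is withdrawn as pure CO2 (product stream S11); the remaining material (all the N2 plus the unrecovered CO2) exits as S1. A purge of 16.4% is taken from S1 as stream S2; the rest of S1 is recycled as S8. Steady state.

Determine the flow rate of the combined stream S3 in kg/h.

566.6 kg/h

N2 enters only via S7 and leaves only via the purge: 274×0.167 = 0.164×(N2 in S1), and the separator passes all N2, so N2 in S3 = N2 in S1 = 279.01 kg/h.
CO2 in S3: m_A = 274×0.833 + (1−0.164)·(1−0.753)·m_A, so m_A = 228.24/0.7935 = 287.64 kg/h.
S3 = 287.64 + 279.01 = 566.65 kg/h.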